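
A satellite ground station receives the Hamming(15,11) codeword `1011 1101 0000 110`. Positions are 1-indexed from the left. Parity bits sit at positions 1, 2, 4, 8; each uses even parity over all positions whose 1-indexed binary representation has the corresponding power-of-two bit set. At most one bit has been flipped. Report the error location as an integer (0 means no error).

s1: b1⊕b3⊕b5⊕b7⊕b9⊕b11⊕b13⊕b15 = 1⊕1⊕1⊕0⊕0⊕0⊕1⊕0 = 0
s2: b2⊕b3⊕b6⊕b7⊕b10⊕b11⊕b14⊕b15 = 0⊕1⊕1⊕0⊕0⊕0⊕1⊕0 = 1
s4: b4⊕b5⊕b6⊕b7⊕b12⊕b13⊕b14⊕b15 = 1⊕1⊕1⊕0⊕0⊕1⊕1⊕0 = 1
s8: b8⊕b9⊕b10⊕b11⊕b12⊕b13⊕b14⊕b15 = 1⊕0⊕0⊕0⊕0⊕1⊕1⊕0 = 1
Syndrome (s8...s1) = 1110 → position 14.

14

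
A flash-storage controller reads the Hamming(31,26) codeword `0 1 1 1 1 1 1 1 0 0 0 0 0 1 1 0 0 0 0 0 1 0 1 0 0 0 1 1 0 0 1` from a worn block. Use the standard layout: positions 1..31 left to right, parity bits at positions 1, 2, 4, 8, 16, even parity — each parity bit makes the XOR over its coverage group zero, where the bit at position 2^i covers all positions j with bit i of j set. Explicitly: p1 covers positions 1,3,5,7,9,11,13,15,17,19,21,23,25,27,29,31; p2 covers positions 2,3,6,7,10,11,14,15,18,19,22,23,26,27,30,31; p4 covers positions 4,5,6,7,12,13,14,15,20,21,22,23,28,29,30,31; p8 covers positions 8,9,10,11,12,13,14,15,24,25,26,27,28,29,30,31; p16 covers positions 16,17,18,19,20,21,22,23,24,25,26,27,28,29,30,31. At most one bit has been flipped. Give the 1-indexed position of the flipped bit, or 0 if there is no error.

s1: b1⊕b3⊕b5⊕b7⊕b9⊕b11⊕b13⊕b15⊕b17⊕b19⊕b21⊕b23⊕b25⊕b27⊕b29⊕b31 = 0⊕1⊕1⊕1⊕0⊕0⊕0⊕1⊕0⊕0⊕1⊕1⊕0⊕1⊕0⊕1 = 0
s2: b2⊕b3⊕b6⊕b7⊕b10⊕b11⊕b14⊕b15⊕b18⊕b19⊕b22⊕b23⊕b26⊕b27⊕b30⊕b31 = 1⊕1⊕1⊕1⊕0⊕0⊕1⊕1⊕0⊕0⊕0⊕1⊕0⊕1⊕0⊕1 = 1
s4: b4⊕b5⊕b6⊕b7⊕b12⊕b13⊕b14⊕b15⊕b20⊕b21⊕b22⊕b23⊕b28⊕b29⊕b30⊕b31 = 1⊕1⊕1⊕1⊕0⊕0⊕1⊕1⊕0⊕1⊕0⊕1⊕1⊕0⊕0⊕1 = 0
s8: b8⊕b9⊕b10⊕b11⊕b12⊕b13⊕b14⊕b15⊕b24⊕b25⊕b26⊕b27⊕b28⊕b29⊕b30⊕b31 = 1⊕0⊕0⊕0⊕0⊕0⊕1⊕1⊕0⊕0⊕0⊕1⊕1⊕0⊕0⊕1 = 0
s16: b16⊕b17⊕b18⊕b19⊕b20⊕b21⊕b22⊕b23⊕b24⊕b25⊕b26⊕b27⊕b28⊕b29⊕b30⊕b31 = 0⊕0⊕0⊕0⊕0⊕1⊕0⊕1⊕0⊕0⊕0⊕1⊕1⊕0⊕0⊕1 = 1
Syndrome (s16...s1) = 10010 → position 18.

18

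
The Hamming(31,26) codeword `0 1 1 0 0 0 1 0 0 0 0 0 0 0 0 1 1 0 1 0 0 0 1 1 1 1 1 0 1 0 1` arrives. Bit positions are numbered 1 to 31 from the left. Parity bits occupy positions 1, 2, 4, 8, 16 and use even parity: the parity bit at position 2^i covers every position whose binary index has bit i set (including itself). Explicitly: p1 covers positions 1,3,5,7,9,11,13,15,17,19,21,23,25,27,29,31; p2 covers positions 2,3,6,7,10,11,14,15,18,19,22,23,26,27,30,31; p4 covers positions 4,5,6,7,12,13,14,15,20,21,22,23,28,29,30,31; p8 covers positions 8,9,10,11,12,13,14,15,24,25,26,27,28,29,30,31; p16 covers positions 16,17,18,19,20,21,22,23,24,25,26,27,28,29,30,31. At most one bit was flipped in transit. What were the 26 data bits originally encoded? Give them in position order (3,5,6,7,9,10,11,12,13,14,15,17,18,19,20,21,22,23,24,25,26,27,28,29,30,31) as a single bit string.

10010000000101000111110101

s1: b1⊕b3⊕b5⊕b7⊕b9⊕b11⊕b13⊕b15⊕b17⊕b19⊕b21⊕b23⊕b25⊕b27⊕b29⊕b31 = 0⊕1⊕0⊕1⊕0⊕0⊕0⊕0⊕1⊕1⊕0⊕1⊕1⊕1⊕1⊕1 = 1
s2: b2⊕b3⊕b6⊕b7⊕b10⊕b11⊕b14⊕b15⊕b18⊕b19⊕b22⊕b23⊕b26⊕b27⊕b30⊕b31 = 1⊕1⊕0⊕1⊕0⊕0⊕0⊕0⊕0⊕1⊕0⊕1⊕1⊕1⊕0⊕1 = 0
s4: b4⊕b5⊕b6⊕b7⊕b12⊕b13⊕b14⊕b15⊕b20⊕b21⊕b22⊕b23⊕b28⊕b29⊕b30⊕b31 = 0⊕0⊕0⊕1⊕0⊕0⊕0⊕0⊕0⊕0⊕0⊕1⊕0⊕1⊕0⊕1 = 0
s8: b8⊕b9⊕b10⊕b11⊕b12⊕b13⊕b14⊕b15⊕b24⊕b25⊕b26⊕b27⊕b28⊕b29⊕b30⊕b31 = 0⊕0⊕0⊕0⊕0⊕0⊕0⊕0⊕1⊕1⊕1⊕1⊕0⊕1⊕0⊕1 = 0
s16: b16⊕b17⊕b18⊕b19⊕b20⊕b21⊕b22⊕b23⊕b24⊕b25⊕b26⊕b27⊕b28⊕b29⊕b30⊕b31 = 1⊕1⊕0⊕1⊕0⊕0⊕0⊕1⊕1⊕1⊕1⊕1⊕0⊕1⊕0⊕1 = 0
Syndrome (s16...s1) = 00001 → position 1.
Flip bit 1: corrected codeword = 1110001000000001101000111110101
Data bits at positions 3,5,6,7,9,10,11,12,13,14,15,17,18,19,20,21,22,23,24,25,26,27,28,29,30,31: 10010000000101000111110101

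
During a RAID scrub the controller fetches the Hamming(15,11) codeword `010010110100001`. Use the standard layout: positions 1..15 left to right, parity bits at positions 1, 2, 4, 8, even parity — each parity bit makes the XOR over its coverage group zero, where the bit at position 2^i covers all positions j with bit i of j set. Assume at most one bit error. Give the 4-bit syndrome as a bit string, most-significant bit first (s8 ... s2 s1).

s1: b1⊕b3⊕b5⊕b7⊕b9⊕b11⊕b13⊕b15 = 0⊕0⊕1⊕1⊕0⊕0⊕0⊕1 = 1
s2: b2⊕b3⊕b6⊕b7⊕b10⊕b11⊕b14⊕b15 = 1⊕0⊕0⊕1⊕1⊕0⊕0⊕1 = 0
s4: b4⊕b5⊕b6⊕b7⊕b12⊕b13⊕b14⊕b15 = 0⊕1⊕0⊕1⊕0⊕0⊕0⊕1 = 1
s8: b8⊕b9⊕b10⊕b11⊕b12⊕b13⊕b14⊕b15 = 1⊕0⊕1⊕0⊕0⊕0⊕0⊕1 = 1
Syndrome (s8...s1) = 1101 → position 13.

1101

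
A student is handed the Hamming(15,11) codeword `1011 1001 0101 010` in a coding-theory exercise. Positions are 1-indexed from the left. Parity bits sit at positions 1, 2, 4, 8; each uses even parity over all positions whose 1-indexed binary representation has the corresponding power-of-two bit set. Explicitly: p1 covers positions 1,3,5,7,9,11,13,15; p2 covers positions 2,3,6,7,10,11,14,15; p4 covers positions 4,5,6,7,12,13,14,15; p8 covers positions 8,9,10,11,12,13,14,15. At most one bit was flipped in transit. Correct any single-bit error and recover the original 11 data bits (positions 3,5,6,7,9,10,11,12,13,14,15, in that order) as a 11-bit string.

01000101010

s1: b1⊕b3⊕b5⊕b7⊕b9⊕b11⊕b13⊕b15 = 1⊕1⊕1⊕0⊕0⊕0⊕0⊕0 = 1
s2: b2⊕b3⊕b6⊕b7⊕b10⊕b11⊕b14⊕b15 = 0⊕1⊕0⊕0⊕1⊕0⊕1⊕0 = 1
s4: b4⊕b5⊕b6⊕b7⊕b12⊕b13⊕b14⊕b15 = 1⊕1⊕0⊕0⊕1⊕0⊕1⊕0 = 0
s8: b8⊕b9⊕b10⊕b11⊕b12⊕b13⊕b14⊕b15 = 1⊕0⊕1⊕0⊕1⊕0⊕1⊕0 = 0
Syndrome (s8...s1) = 0011 → position 3.
Flip bit 3: corrected codeword = 100110010101010
Data bits at positions 3,5,6,7,9,10,11,12,13,14,15: 01000101010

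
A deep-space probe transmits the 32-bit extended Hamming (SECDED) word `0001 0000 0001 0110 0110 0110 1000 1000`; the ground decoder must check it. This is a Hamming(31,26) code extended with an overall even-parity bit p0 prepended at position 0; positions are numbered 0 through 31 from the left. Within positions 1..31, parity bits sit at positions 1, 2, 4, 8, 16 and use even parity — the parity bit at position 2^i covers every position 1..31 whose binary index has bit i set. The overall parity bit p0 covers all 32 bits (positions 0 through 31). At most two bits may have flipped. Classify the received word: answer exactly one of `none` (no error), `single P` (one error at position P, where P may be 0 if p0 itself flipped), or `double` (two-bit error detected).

double

s1: b1⊕b3⊕b5⊕b7⊕b9⊕b11⊕b13⊕b15⊕b17⊕b19⊕b21⊕b23⊕b25⊕b27⊕b29⊕b31 = 0⊕1⊕0⊕0⊕0⊕1⊕1⊕0⊕1⊕0⊕1⊕0⊕0⊕0⊕0⊕0 = 1
s2: b2⊕b3⊕b6⊕b7⊕b10⊕b11⊕b14⊕b15⊕b18⊕b19⊕b22⊕b23⊕b26⊕b27⊕b30⊕b31 = 0⊕1⊕0⊕0⊕0⊕1⊕1⊕0⊕1⊕0⊕1⊕0⊕0⊕0⊕0⊕0 = 1
s4: b4⊕b5⊕b6⊕b7⊕b12⊕b13⊕b14⊕b15⊕b20⊕b21⊕b22⊕b23⊕b28⊕b29⊕b30⊕b31 = 0⊕0⊕0⊕0⊕0⊕1⊕1⊕0⊕0⊕1⊕1⊕0⊕1⊕0⊕0⊕0 = 1
s8: b8⊕b9⊕b10⊕b11⊕b12⊕b13⊕b14⊕b15⊕b24⊕b25⊕b26⊕b27⊕b28⊕b29⊕b30⊕b31 = 0⊕0⊕0⊕1⊕0⊕1⊕1⊕0⊕1⊕0⊕0⊕0⊕1⊕0⊕0⊕0 = 1
s16: b16⊕b17⊕b18⊕b19⊕b20⊕b21⊕b22⊕b23⊕b24⊕b25⊕b26⊕b27⊕b28⊕b29⊕b30⊕b31 = 0⊕1⊕1⊕0⊕0⊕1⊕1⊕0⊕1⊕0⊕0⊕0⊕1⊕0⊕0⊕0 = 0
Syndrome (s16...s1) = 01111 → position 15.
Overall parity (XOR of all 32 bits, including p0): 0⊕0⊕0⊕1⊕0⊕0⊕0⊕0⊕0⊕0⊕0⊕1⊕0⊕1⊕1⊕0⊕0⊕1⊕1⊕0⊕0⊕1⊕1⊕0⊕1⊕0⊕0⊕0⊕1⊕0⊕0⊕0 = 0
Overall=0, syndrome position=15 → double-bit error detected (uncorrectable).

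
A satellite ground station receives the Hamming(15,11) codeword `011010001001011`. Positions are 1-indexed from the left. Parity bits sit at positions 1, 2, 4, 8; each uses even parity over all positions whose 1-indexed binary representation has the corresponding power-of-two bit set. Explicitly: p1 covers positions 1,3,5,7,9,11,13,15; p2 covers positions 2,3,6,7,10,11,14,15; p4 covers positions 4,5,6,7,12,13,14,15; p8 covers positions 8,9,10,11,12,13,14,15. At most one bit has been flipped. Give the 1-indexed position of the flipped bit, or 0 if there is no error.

s1: b1⊕b3⊕b5⊕b7⊕b9⊕b11⊕b13⊕b15 = 0⊕1⊕1⊕0⊕1⊕0⊕0⊕1 = 0
s2: b2⊕b3⊕b6⊕b7⊕b10⊕b11⊕b14⊕b15 = 1⊕1⊕0⊕0⊕0⊕0⊕1⊕1 = 0
s4: b4⊕b5⊕b6⊕b7⊕b12⊕b13⊕b14⊕b15 = 0⊕1⊕0⊕0⊕1⊕0⊕1⊕1 = 0
s8: b8⊕b9⊕b10⊕b11⊕b12⊕b13⊕b14⊕b15 = 0⊕1⊕0⊕0⊕1⊕0⊕1⊕1 = 0
Syndrome (s8...s1) = 0000 → position 0 (no error).

0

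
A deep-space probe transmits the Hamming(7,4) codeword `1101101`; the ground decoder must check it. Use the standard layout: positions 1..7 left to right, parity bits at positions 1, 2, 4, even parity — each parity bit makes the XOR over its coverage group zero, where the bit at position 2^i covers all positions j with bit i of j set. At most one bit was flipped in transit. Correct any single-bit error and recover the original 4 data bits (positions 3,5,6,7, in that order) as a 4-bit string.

s1: b1⊕b3⊕b5⊕b7 = 1⊕0⊕1⊕1 = 1
s2: b2⊕b3⊕b6⊕b7 = 1⊕0⊕0⊕1 = 0
s4: b4⊕b5⊕b6⊕b7 = 1⊕1⊕0⊕1 = 1
Syndrome (s4...s1) = 101 → position 5.
Flip bit 5: corrected codeword = 1101001
Data bits at positions 3,5,6,7: 0001

0001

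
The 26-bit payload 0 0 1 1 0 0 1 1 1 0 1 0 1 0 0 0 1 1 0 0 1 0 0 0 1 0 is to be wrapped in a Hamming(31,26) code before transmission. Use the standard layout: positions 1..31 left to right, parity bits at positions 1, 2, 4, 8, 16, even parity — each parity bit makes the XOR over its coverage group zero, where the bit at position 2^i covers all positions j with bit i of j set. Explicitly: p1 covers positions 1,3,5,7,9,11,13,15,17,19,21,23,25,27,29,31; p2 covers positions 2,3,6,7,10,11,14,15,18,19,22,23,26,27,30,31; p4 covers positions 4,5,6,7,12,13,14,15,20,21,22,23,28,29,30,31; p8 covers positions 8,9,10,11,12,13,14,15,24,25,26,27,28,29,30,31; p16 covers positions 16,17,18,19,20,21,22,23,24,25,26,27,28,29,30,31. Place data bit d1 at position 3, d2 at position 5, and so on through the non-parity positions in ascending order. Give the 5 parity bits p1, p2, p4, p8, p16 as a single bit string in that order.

Place data bits at non-power-of-two positions: b3=0, b5=0, b6=1, b7=1, b9=0, b10=0, b11=1, b12=1, b13=1, b14=0, b15=1, b17=0, b18=1, b19=0, b20=0, b21=0, b22=1, b23=1, b24=0, b25=0, b26=1, b27=0, b28=0, b29=0, b30=1, b31=0.
p1 = XOR of data positions {3,5,7,9,11,13,15,17,19,21,23,25,27,29,31} = 0⊕0⊕1⊕0⊕1⊕1⊕1⊕0⊕0⊕0⊕1⊕0⊕0⊕0⊕0 = 1
p2 = XOR of data positions {3,6,7,10,11,14,15,18,19,22,23,26,27,30,31} = 0⊕1⊕1⊕0⊕1⊕0⊕1⊕1⊕0⊕1⊕1⊕1⊕0⊕1⊕0 = 1
p4 = XOR of data positions {5,6,7,12,13,14,15,20,21,22,23,28,29,30,31} = 0⊕1⊕1⊕1⊕1⊕0⊕1⊕0⊕0⊕1⊕1⊕0⊕0⊕1⊕0 = 0
p8 = XOR of data positions {9,10,11,12,13,14,15,24,25,26,27,28,29,30,31} = 0⊕0⊕1⊕1⊕1⊕0⊕1⊕0⊕0⊕1⊕0⊕0⊕0⊕1⊕0 = 0
p16 = XOR of data positions {17,18,19,20,21,22,23,24,25,26,27,28,29,30,31} = 0⊕1⊕0⊕0⊕0⊕1⊕1⊕0⊕0⊕1⊕0⊕0⊕0⊕1⊕0 = 1
Parity bits p1,p2,p4,p8,p16 = 11001

11001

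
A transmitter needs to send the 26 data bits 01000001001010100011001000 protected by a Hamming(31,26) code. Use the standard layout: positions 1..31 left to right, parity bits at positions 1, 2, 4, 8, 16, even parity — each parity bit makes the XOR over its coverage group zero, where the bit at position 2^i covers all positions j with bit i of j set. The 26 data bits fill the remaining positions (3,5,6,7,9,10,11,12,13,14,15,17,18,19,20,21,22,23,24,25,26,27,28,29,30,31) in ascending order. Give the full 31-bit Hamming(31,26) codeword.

Place data bits at non-power-of-two positions: b3=0, b5=1, b6=0, b7=0, b9=0, b10=0, b11=0, b12=1, b13=0, b14=0, b15=1, b17=0, b18=1, b19=0, b20=1, b21=0, b22=0, b23=0, b24=1, b25=1, b26=0, b27=0, b28=1, b29=0, b30=0, b31=0.
p1 = XOR of data positions {3,5,7,9,11,13,15,17,19,21,23,25,27,29,31} = 0⊕1⊕0⊕0⊕0⊕0⊕1⊕0⊕0⊕0⊕0⊕1⊕0⊕0⊕0 = 1
p2 = XOR of data positions {3,6,7,10,11,14,15,18,19,22,23,26,27,30,31} = 0⊕0⊕0⊕0⊕0⊕0⊕1⊕1⊕0⊕0⊕0⊕0⊕0⊕0⊕0 = 0
p4 = XOR of data positions {5,6,7,12,13,14,15,20,21,22,23,28,29,30,31} = 1⊕0⊕0⊕1⊕0⊕0⊕1⊕1⊕0⊕0⊕0⊕1⊕0⊕0⊕0 = 1
p8 = XOR of data positions {9,10,11,12,13,14,15,24,25,26,27,28,29,30,31} = 0⊕0⊕0⊕1⊕0⊕0⊕1⊕1⊕1⊕0⊕0⊕1⊕0⊕0⊕0 = 1
p16 = XOR of data positions {17,18,19,20,21,22,23,24,25,26,27,28,29,30,31} = 0⊕1⊕0⊕1⊕0⊕0⊕0⊕1⊕1⊕0⊕0⊕1⊕0⊕0⊕0 = 1
Codeword b1..b31 = 1001100100010011010100011001000

1001100100010011010100011001000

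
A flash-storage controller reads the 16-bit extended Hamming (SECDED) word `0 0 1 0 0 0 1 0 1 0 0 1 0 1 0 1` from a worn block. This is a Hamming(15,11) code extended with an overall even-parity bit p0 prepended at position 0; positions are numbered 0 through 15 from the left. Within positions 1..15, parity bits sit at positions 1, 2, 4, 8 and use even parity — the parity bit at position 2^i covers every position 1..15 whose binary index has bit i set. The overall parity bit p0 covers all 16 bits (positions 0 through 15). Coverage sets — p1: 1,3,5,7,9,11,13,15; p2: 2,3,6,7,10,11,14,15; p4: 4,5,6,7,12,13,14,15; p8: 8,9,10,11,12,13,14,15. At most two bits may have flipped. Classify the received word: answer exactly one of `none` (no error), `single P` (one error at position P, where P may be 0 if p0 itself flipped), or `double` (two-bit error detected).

double

s1: b1⊕b3⊕b5⊕b7⊕b9⊕b11⊕b13⊕b15 = 0⊕0⊕0⊕0⊕0⊕1⊕1⊕1 = 1
s2: b2⊕b3⊕b6⊕b7⊕b10⊕b11⊕b14⊕b15 = 1⊕0⊕1⊕0⊕0⊕1⊕0⊕1 = 0
s4: b4⊕b5⊕b6⊕b7⊕b12⊕b13⊕b14⊕b15 = 0⊕0⊕1⊕0⊕0⊕1⊕0⊕1 = 1
s8: b8⊕b9⊕b10⊕b11⊕b12⊕b13⊕b14⊕b15 = 1⊕0⊕0⊕1⊕0⊕1⊕0⊕1 = 0
Syndrome (s8...s1) = 0101 → position 5.
Overall parity (XOR of all 16 bits, including p0): 0⊕0⊕1⊕0⊕0⊕0⊕1⊕0⊕1⊕0⊕0⊕1⊕0⊕1⊕0⊕1 = 0
Overall=0, syndrome position=5 → double-bit error detected (uncorrectable).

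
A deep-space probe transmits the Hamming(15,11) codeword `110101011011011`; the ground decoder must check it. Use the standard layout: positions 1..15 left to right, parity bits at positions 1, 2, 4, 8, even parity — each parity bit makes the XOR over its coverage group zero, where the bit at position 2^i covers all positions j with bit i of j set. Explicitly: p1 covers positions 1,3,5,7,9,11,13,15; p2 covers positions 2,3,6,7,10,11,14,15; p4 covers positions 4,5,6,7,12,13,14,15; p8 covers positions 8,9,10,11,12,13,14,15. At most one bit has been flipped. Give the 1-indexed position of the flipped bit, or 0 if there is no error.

s1: b1⊕b3⊕b5⊕b7⊕b9⊕b11⊕b13⊕b15 = 1⊕0⊕0⊕0⊕1⊕1⊕0⊕1 = 0
s2: b2⊕b3⊕b6⊕b7⊕b10⊕b11⊕b14⊕b15 = 1⊕0⊕1⊕0⊕0⊕1⊕1⊕1 = 1
s4: b4⊕b5⊕b6⊕b7⊕b12⊕b13⊕b14⊕b15 = 1⊕0⊕1⊕0⊕1⊕0⊕1⊕1 = 1
s8: b8⊕b9⊕b10⊕b11⊕b12⊕b13⊕b14⊕b15 = 1⊕1⊕0⊕1⊕1⊕0⊕1⊕1 = 0
Syndrome (s8...s1) = 0110 → position 6.

6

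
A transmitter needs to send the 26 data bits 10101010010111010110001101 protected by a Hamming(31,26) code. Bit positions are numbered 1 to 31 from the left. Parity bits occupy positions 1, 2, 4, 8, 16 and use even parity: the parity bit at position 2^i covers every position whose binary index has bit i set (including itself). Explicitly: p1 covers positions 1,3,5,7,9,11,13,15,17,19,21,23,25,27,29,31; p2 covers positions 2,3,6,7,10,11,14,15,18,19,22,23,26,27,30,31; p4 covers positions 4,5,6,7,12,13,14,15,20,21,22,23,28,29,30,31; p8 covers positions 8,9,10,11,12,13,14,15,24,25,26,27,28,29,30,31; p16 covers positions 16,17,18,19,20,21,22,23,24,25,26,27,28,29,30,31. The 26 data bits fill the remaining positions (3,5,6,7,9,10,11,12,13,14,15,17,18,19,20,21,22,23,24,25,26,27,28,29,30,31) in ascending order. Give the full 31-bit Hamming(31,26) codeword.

Place data bits at non-power-of-two positions: b3=1, b5=0, b6=1, b7=0, b9=1, b10=0, b11=1, b12=0, b13=0, b14=1, b15=0, b17=1, b18=1, b19=1, b20=0, b21=1, b22=0, b23=1, b24=1, b25=0, b26=0, b27=0, b28=1, b29=1, b30=0, b31=1.
p1 = XOR of data positions {3,5,7,9,11,13,15,17,19,21,23,25,27,29,31} = 1⊕0⊕0⊕1⊕1⊕0⊕0⊕1⊕1⊕1⊕1⊕0⊕0⊕1⊕1 = 1
p2 = XOR of data positions {3,6,7,10,11,14,15,18,19,22,23,26,27,30,31} = 1⊕1⊕0⊕0⊕1⊕1⊕0⊕1⊕1⊕0⊕1⊕0⊕0⊕0⊕1 = 0
p4 = XOR of data positions {5,6,7,12,13,14,15,20,21,22,23,28,29,30,31} = 0⊕1⊕0⊕0⊕0⊕1⊕0⊕0⊕1⊕0⊕1⊕1⊕1⊕0⊕1 = 1
p8 = XOR of data positions {9,10,11,12,13,14,15,24,25,26,27,28,29,30,31} = 1⊕0⊕1⊕0⊕0⊕1⊕0⊕1⊕0⊕0⊕0⊕1⊕1⊕0⊕1 = 1
p16 = XOR of data positions {17,18,19,20,21,22,23,24,25,26,27,28,29,30,31} = 1⊕1⊕1⊕0⊕1⊕0⊕1⊕1⊕0⊕0⊕0⊕1⊕1⊕0⊕1 = 1
Codeword b1..b31 = 1011010110100101111010110001101

1011010110100101111010110001101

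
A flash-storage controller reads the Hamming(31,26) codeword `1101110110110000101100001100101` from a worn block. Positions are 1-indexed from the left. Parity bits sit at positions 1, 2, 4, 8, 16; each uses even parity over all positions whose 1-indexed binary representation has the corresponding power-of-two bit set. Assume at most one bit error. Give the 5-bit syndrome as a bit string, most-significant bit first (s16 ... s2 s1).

s1: b1⊕b3⊕b5⊕b7⊕b9⊕b11⊕b13⊕b15⊕b17⊕b19⊕b21⊕b23⊕b25⊕b27⊕b29⊕b31 = 1⊕0⊕1⊕0⊕1⊕1⊕0⊕0⊕1⊕1⊕0⊕0⊕1⊕0⊕1⊕1 = 1
s2: b2⊕b3⊕b6⊕b7⊕b10⊕b11⊕b14⊕b15⊕b18⊕b19⊕b22⊕b23⊕b26⊕b27⊕b30⊕b31 = 1⊕0⊕1⊕0⊕0⊕1⊕0⊕0⊕0⊕1⊕0⊕0⊕1⊕0⊕0⊕1 = 0
s4: b4⊕b5⊕b6⊕b7⊕b12⊕b13⊕b14⊕b15⊕b20⊕b21⊕b22⊕b23⊕b28⊕b29⊕b30⊕b31 = 1⊕1⊕1⊕0⊕1⊕0⊕0⊕0⊕1⊕0⊕0⊕0⊕0⊕1⊕0⊕1 = 1
s8: b8⊕b9⊕b10⊕b11⊕b12⊕b13⊕b14⊕b15⊕b24⊕b25⊕b26⊕b27⊕b28⊕b29⊕b30⊕b31 = 1⊕1⊕0⊕1⊕1⊕0⊕0⊕0⊕0⊕1⊕1⊕0⊕0⊕1⊕0⊕1 = 0
s16: b16⊕b17⊕b18⊕b19⊕b20⊕b21⊕b22⊕b23⊕b24⊕b25⊕b26⊕b27⊕b28⊕b29⊕b30⊕b31 = 0⊕1⊕0⊕1⊕1⊕0⊕0⊕0⊕0⊕1⊕1⊕0⊕0⊕1⊕0⊕1 = 1
Syndrome (s16...s1) = 10101 → position 21.

10101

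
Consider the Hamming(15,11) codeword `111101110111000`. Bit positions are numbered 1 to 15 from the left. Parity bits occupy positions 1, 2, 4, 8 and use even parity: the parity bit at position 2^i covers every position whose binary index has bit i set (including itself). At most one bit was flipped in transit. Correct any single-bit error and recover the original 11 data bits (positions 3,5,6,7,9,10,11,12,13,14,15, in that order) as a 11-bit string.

10110111000

s1: b1⊕b3⊕b5⊕b7⊕b9⊕b11⊕b13⊕b15 = 1⊕1⊕0⊕1⊕0⊕1⊕0⊕0 = 0
s2: b2⊕b3⊕b6⊕b7⊕b10⊕b11⊕b14⊕b15 = 1⊕1⊕1⊕1⊕1⊕1⊕0⊕0 = 0
s4: b4⊕b5⊕b6⊕b7⊕b12⊕b13⊕b14⊕b15 = 1⊕0⊕1⊕1⊕1⊕0⊕0⊕0 = 0
s8: b8⊕b9⊕b10⊕b11⊕b12⊕b13⊕b14⊕b15 = 1⊕0⊕1⊕1⊕1⊕0⊕0⊕0 = 0
Syndrome (s8...s1) = 0000 → position 0 (no error).
No correction needed.
Data bits at positions 3,5,6,7,9,10,11,12,13,14,15: 10110111000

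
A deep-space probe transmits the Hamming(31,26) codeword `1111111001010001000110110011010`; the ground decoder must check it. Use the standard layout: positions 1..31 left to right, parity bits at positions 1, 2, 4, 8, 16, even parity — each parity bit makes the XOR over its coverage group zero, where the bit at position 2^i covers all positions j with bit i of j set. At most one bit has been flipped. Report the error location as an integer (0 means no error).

1

s1: b1⊕b3⊕b5⊕b7⊕b9⊕b11⊕b13⊕b15⊕b17⊕b19⊕b21⊕b23⊕b25⊕b27⊕b29⊕b31 = 1⊕1⊕1⊕1⊕0⊕0⊕0⊕0⊕0⊕0⊕1⊕1⊕0⊕1⊕0⊕0 = 1
s2: b2⊕b3⊕b6⊕b7⊕b10⊕b11⊕b14⊕b15⊕b18⊕b19⊕b22⊕b23⊕b26⊕b27⊕b30⊕b31 = 1⊕1⊕1⊕1⊕1⊕0⊕0⊕0⊕0⊕0⊕0⊕1⊕0⊕1⊕1⊕0 = 0
s4: b4⊕b5⊕b6⊕b7⊕b12⊕b13⊕b14⊕b15⊕b20⊕b21⊕b22⊕b23⊕b28⊕b29⊕b30⊕b31 = 1⊕1⊕1⊕1⊕1⊕0⊕0⊕0⊕1⊕1⊕0⊕1⊕1⊕0⊕1⊕0 = 0
s8: b8⊕b9⊕b10⊕b11⊕b12⊕b13⊕b14⊕b15⊕b24⊕b25⊕b26⊕b27⊕b28⊕b29⊕b30⊕b31 = 0⊕0⊕1⊕0⊕1⊕0⊕0⊕0⊕1⊕0⊕0⊕1⊕1⊕0⊕1⊕0 = 0
s16: b16⊕b17⊕b18⊕b19⊕b20⊕b21⊕b22⊕b23⊕b24⊕b25⊕b26⊕b27⊕b28⊕b29⊕b30⊕b31 = 1⊕0⊕0⊕0⊕1⊕1⊕0⊕1⊕1⊕0⊕0⊕1⊕1⊕0⊕1⊕0 = 0
Syndrome (s16...s1) = 00001 → position 1.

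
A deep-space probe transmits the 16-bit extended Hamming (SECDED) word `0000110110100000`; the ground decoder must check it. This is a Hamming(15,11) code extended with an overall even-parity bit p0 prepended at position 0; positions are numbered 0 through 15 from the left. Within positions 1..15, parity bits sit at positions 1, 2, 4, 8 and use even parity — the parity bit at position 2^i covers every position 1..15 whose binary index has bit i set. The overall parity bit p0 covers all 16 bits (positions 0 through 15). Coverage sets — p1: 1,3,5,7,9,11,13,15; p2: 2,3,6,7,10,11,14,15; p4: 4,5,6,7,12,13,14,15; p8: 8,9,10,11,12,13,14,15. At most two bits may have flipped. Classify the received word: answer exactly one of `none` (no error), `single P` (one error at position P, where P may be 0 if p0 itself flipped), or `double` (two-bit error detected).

single 4

s1: b1⊕b3⊕b5⊕b7⊕b9⊕b11⊕b13⊕b15 = 0⊕0⊕1⊕1⊕0⊕0⊕0⊕0 = 0
s2: b2⊕b3⊕b6⊕b7⊕b10⊕b11⊕b14⊕b15 = 0⊕0⊕0⊕1⊕1⊕0⊕0⊕0 = 0
s4: b4⊕b5⊕b6⊕b7⊕b12⊕b13⊕b14⊕b15 = 1⊕1⊕0⊕1⊕0⊕0⊕0⊕0 = 1
s8: b8⊕b9⊕b10⊕b11⊕b12⊕b13⊕b14⊕b15 = 1⊕0⊕1⊕0⊕0⊕0⊕0⊕0 = 0
Syndrome (s8...s1) = 0100 → position 4.
Overall parity (XOR of all 16 bits, including p0): 0⊕0⊕0⊕0⊕1⊕1⊕0⊕1⊕1⊕0⊕1⊕0⊕0⊕0⊕0⊕0 = 1
Overall=1, syndrome position=4 → single-bit error at position 4.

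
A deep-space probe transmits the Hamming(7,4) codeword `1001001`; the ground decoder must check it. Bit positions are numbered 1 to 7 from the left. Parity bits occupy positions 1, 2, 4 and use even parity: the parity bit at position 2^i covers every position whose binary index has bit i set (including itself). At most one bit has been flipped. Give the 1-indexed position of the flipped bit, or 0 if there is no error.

2

s1: b1⊕b3⊕b5⊕b7 = 1⊕0⊕0⊕1 = 0
s2: b2⊕b3⊕b6⊕b7 = 0⊕0⊕0⊕1 = 1
s4: b4⊕b5⊕b6⊕b7 = 1⊕0⊕0⊕1 = 0
Syndrome (s4...s1) = 010 → position 2.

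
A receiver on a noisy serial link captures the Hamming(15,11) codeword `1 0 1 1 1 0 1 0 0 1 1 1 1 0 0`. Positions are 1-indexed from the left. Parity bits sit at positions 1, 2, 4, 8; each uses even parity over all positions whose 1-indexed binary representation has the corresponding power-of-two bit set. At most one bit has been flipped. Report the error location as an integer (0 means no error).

s1: b1⊕b3⊕b5⊕b7⊕b9⊕b11⊕b13⊕b15 = 1⊕1⊕1⊕1⊕0⊕1⊕1⊕0 = 0
s2: b2⊕b3⊕b6⊕b7⊕b10⊕b11⊕b14⊕b15 = 0⊕1⊕0⊕1⊕1⊕1⊕0⊕0 = 0
s4: b4⊕b5⊕b6⊕b7⊕b12⊕b13⊕b14⊕b15 = 1⊕1⊕0⊕1⊕1⊕1⊕0⊕0 = 1
s8: b8⊕b9⊕b10⊕b11⊕b12⊕b13⊕b14⊕b15 = 0⊕0⊕1⊕1⊕1⊕1⊕0⊕0 = 0
Syndrome (s8...s1) = 0100 → position 4.

4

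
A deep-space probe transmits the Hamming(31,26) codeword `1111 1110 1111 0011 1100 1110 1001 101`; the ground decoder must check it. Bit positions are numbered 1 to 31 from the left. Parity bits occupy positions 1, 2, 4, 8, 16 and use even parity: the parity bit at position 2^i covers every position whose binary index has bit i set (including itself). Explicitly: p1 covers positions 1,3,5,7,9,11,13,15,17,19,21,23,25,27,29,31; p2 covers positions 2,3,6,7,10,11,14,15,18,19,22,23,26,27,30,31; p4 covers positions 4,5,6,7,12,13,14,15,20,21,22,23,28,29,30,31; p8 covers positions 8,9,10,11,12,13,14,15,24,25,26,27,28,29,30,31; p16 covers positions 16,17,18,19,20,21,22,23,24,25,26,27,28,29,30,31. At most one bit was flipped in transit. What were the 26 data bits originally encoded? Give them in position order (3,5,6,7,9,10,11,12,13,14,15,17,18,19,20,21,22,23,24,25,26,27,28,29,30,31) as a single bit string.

s1: b1⊕b3⊕b5⊕b7⊕b9⊕b11⊕b13⊕b15⊕b17⊕b19⊕b21⊕b23⊕b25⊕b27⊕b29⊕b31 = 1⊕1⊕1⊕1⊕1⊕1⊕0⊕1⊕1⊕0⊕1⊕1⊕1⊕0⊕1⊕1 = 1
s2: b2⊕b3⊕b6⊕b7⊕b10⊕b11⊕b14⊕b15⊕b18⊕b19⊕b22⊕b23⊕b26⊕b27⊕b30⊕b31 = 1⊕1⊕1⊕1⊕1⊕1⊕0⊕1⊕1⊕0⊕1⊕1⊕0⊕0⊕0⊕1 = 1
s4: b4⊕b5⊕b6⊕b7⊕b12⊕b13⊕b14⊕b15⊕b20⊕b21⊕b22⊕b23⊕b28⊕b29⊕b30⊕b31 = 1⊕1⊕1⊕1⊕1⊕0⊕0⊕1⊕0⊕1⊕1⊕1⊕1⊕1⊕0⊕1 = 0
s8: b8⊕b9⊕b10⊕b11⊕b12⊕b13⊕b14⊕b15⊕b24⊕b25⊕b26⊕b27⊕b28⊕b29⊕b30⊕b31 = 0⊕1⊕1⊕1⊕1⊕0⊕0⊕1⊕0⊕1⊕0⊕0⊕1⊕1⊕0⊕1 = 1
s16: b16⊕b17⊕b18⊕b19⊕b20⊕b21⊕b22⊕b23⊕b24⊕b25⊕b26⊕b27⊕b28⊕b29⊕b30⊕b31 = 1⊕1⊕1⊕0⊕0⊕1⊕1⊕1⊕0⊕1⊕0⊕0⊕1⊕1⊕0⊕1 = 0
Syndrome (s16...s1) = 01011 → position 11.
Flip bit 11: corrected codeword = 1111111011010011110011101001101
Data bits at positions 3,5,6,7,9,10,11,12,13,14,15,17,18,19,20,21,22,23,24,25,26,27,28,29,30,31: 11111101001110011101001101

11111101001110011101001101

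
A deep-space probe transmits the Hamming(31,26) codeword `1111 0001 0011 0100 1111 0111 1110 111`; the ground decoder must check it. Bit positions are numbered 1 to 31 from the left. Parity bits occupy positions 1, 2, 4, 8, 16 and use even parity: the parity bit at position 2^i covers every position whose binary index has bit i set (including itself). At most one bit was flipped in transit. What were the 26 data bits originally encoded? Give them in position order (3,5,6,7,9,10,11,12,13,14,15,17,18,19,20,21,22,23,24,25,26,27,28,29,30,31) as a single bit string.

10000011010111101111111111

s1: b1⊕b3⊕b5⊕b7⊕b9⊕b11⊕b13⊕b15⊕b17⊕b19⊕b21⊕b23⊕b25⊕b27⊕b29⊕b31 = 1⊕1⊕0⊕0⊕0⊕1⊕0⊕0⊕1⊕1⊕0⊕1⊕1⊕1⊕1⊕1 = 0
s2: b2⊕b3⊕b6⊕b7⊕b10⊕b11⊕b14⊕b15⊕b18⊕b19⊕b22⊕b23⊕b26⊕b27⊕b30⊕b31 = 1⊕1⊕0⊕0⊕0⊕1⊕1⊕0⊕1⊕1⊕1⊕1⊕1⊕1⊕1⊕1 = 0
s4: b4⊕b5⊕b6⊕b7⊕b12⊕b13⊕b14⊕b15⊕b20⊕b21⊕b22⊕b23⊕b28⊕b29⊕b30⊕b31 = 1⊕0⊕0⊕0⊕1⊕0⊕1⊕0⊕1⊕0⊕1⊕1⊕0⊕1⊕1⊕1 = 1
s8: b8⊕b9⊕b10⊕b11⊕b12⊕b13⊕b14⊕b15⊕b24⊕b25⊕b26⊕b27⊕b28⊕b29⊕b30⊕b31 = 1⊕0⊕0⊕1⊕1⊕0⊕1⊕0⊕1⊕1⊕1⊕1⊕0⊕1⊕1⊕1 = 1
s16: b16⊕b17⊕b18⊕b19⊕b20⊕b21⊕b22⊕b23⊕b24⊕b25⊕b26⊕b27⊕b28⊕b29⊕b30⊕b31 = 0⊕1⊕1⊕1⊕1⊕0⊕1⊕1⊕1⊕1⊕1⊕1⊕0⊕1⊕1⊕1 = 1
Syndrome (s16...s1) = 11100 → position 28.
Flip bit 28: corrected codeword = 1111000100110100111101111111111
Data bits at positions 3,5,6,7,9,10,11,12,13,14,15,17,18,19,20,21,22,23,24,25,26,27,28,29,30,31: 10000011010111101111111111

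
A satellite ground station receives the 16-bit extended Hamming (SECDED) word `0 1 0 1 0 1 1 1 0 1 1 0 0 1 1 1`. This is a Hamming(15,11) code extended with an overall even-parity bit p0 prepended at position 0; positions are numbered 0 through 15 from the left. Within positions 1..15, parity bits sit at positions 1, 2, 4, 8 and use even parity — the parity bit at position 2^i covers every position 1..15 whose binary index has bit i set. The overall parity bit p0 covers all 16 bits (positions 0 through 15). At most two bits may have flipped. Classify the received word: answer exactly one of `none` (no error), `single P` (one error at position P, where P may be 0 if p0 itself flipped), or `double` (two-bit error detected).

s1: b1⊕b3⊕b5⊕b7⊕b9⊕b11⊕b13⊕b15 = 1⊕1⊕1⊕1⊕1⊕0⊕1⊕1 = 1
s2: b2⊕b3⊕b6⊕b7⊕b10⊕b11⊕b14⊕b15 = 0⊕1⊕1⊕1⊕1⊕0⊕1⊕1 = 0
s4: b4⊕b5⊕b6⊕b7⊕b12⊕b13⊕b14⊕b15 = 0⊕1⊕1⊕1⊕0⊕1⊕1⊕1 = 0
s8: b8⊕b9⊕b10⊕b11⊕b12⊕b13⊕b14⊕b15 = 0⊕1⊕1⊕0⊕0⊕1⊕1⊕1 = 1
Syndrome (s8...s1) = 1001 → position 9.
Overall parity (XOR of all 16 bits, including p0): 0⊕1⊕0⊕1⊕0⊕1⊕1⊕1⊕0⊕1⊕1⊕0⊕0⊕1⊕1⊕1 = 0
Overall=0, syndrome position=9 → double-bit error detected (uncorrectable).

double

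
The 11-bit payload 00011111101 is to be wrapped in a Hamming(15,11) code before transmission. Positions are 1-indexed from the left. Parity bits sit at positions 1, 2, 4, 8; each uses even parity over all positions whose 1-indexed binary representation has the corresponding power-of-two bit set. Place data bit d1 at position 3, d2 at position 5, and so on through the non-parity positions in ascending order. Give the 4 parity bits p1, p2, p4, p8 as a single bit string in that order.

1000

Place data bits at non-power-of-two positions: b3=0, b5=0, b6=0, b7=1, b9=1, b10=1, b11=1, b12=1, b13=1, b14=0, b15=1.
p1 = XOR of data positions {3,5,7,9,11,13,15} = 0⊕0⊕1⊕1⊕1⊕1⊕1 = 1
p2 = XOR of data positions {3,6,7,10,11,14,15} = 0⊕0⊕1⊕1⊕1⊕0⊕1 = 0
p4 = XOR of data positions {5,6,7,12,13,14,15} = 0⊕0⊕1⊕1⊕1⊕0⊕1 = 0
p8 = XOR of data positions {9,10,11,12,13,14,15} = 1⊕1⊕1⊕1⊕1⊕0⊕1 = 0
Parity bits p1,p2,p4,p8 = 1000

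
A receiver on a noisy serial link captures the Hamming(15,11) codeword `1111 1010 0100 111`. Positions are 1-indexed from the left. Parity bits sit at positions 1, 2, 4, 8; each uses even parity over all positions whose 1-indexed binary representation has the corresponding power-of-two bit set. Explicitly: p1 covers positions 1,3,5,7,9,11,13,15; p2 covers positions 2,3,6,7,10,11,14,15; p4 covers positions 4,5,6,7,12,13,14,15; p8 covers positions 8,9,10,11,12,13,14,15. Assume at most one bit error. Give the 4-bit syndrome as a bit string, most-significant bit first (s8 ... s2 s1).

s1: b1⊕b3⊕b5⊕b7⊕b9⊕b11⊕b13⊕b15 = 1⊕1⊕1⊕1⊕0⊕0⊕1⊕1 = 0
s2: b2⊕b3⊕b6⊕b7⊕b10⊕b11⊕b14⊕b15 = 1⊕1⊕0⊕1⊕1⊕0⊕1⊕1 = 0
s4: b4⊕b5⊕b6⊕b7⊕b12⊕b13⊕b14⊕b15 = 1⊕1⊕0⊕1⊕0⊕1⊕1⊕1 = 0
s8: b8⊕b9⊕b10⊕b11⊕b12⊕b13⊕b14⊕b15 = 0⊕0⊕1⊕0⊕0⊕1⊕1⊕1 = 0
Syndrome (s8...s1) = 0000 → position 0 (no error).

0000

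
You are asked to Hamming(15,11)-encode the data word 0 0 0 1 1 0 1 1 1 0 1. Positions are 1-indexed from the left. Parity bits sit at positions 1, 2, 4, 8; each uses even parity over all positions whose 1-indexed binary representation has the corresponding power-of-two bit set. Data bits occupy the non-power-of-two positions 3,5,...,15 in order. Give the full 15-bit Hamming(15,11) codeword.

110000111011101

Place data bits at non-power-of-two positions: b3=0, b5=0, b6=0, b7=1, b9=1, b10=0, b11=1, b12=1, b13=1, b14=0, b15=1.
p1 = XOR of data positions {3,5,7,9,11,13,15} = 0⊕0⊕1⊕1⊕1⊕1⊕1 = 1
p2 = XOR of data positions {3,6,7,10,11,14,15} = 0⊕0⊕1⊕0⊕1⊕0⊕1 = 1
p4 = XOR of data positions {5,6,7,12,13,14,15} = 0⊕0⊕1⊕1⊕1⊕0⊕1 = 0
p8 = XOR of data positions {9,10,11,12,13,14,15} = 1⊕0⊕1⊕1⊕1⊕0⊕1 = 1
Codeword b1..b15 = 110000111011101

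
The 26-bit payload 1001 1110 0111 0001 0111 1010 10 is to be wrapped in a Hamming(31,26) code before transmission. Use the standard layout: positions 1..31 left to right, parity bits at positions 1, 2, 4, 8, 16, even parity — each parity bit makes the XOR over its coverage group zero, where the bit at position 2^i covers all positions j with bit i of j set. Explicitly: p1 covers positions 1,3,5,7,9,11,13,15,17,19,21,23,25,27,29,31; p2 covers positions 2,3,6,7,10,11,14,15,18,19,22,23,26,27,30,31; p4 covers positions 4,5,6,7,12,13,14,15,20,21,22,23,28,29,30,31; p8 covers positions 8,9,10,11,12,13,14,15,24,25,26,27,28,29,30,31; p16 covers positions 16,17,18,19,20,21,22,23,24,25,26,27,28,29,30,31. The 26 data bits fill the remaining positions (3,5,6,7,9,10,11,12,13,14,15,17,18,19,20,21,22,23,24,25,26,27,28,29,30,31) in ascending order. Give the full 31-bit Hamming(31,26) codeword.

1111001011100110100010111101010

Place data bits at non-power-of-two positions: b3=1, b5=0, b6=0, b7=1, b9=1, b10=1, b11=1, b12=0, b13=0, b14=1, b15=1, b17=1, b18=0, b19=0, b20=0, b21=1, b22=0, b23=1, b24=1, b25=1, b26=1, b27=0, b28=1, b29=0, b30=1, b31=0.
p1 = XOR of data positions {3,5,7,9,11,13,15,17,19,21,23,25,27,29,31} = 1⊕0⊕1⊕1⊕1⊕0⊕1⊕1⊕0⊕1⊕1⊕1⊕0⊕0⊕0 = 1
p2 = XOR of data positions {3,6,7,10,11,14,15,18,19,22,23,26,27,30,31} = 1⊕0⊕1⊕1⊕1⊕1⊕1⊕0⊕0⊕0⊕1⊕1⊕0⊕1⊕0 = 1
p4 = XOR of data positions {5,6,7,12,13,14,15,20,21,22,23,28,29,30,31} = 0⊕0⊕1⊕0⊕0⊕1⊕1⊕0⊕1⊕0⊕1⊕1⊕0⊕1⊕0 = 1
p8 = XOR of data positions {9,10,11,12,13,14,15,24,25,26,27,28,29,30,31} = 1⊕1⊕1⊕0⊕0⊕1⊕1⊕1⊕1⊕1⊕0⊕1⊕0⊕1⊕0 = 0
p16 = XOR of data positions {17,18,19,20,21,22,23,24,25,26,27,28,29,30,31} = 1⊕0⊕0⊕0⊕1⊕0⊕1⊕1⊕1⊕1⊕0⊕1⊕0⊕1⊕0 = 0
Codeword b1..b31 = 1111001011100110100010111101010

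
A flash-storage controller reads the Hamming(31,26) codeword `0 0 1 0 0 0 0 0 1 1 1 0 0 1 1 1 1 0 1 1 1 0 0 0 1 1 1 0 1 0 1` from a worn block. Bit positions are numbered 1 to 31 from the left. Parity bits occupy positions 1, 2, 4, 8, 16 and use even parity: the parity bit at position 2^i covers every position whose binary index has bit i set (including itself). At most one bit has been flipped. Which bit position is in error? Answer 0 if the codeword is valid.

s1: b1⊕b3⊕b5⊕b7⊕b9⊕b11⊕b13⊕b15⊕b17⊕b19⊕b21⊕b23⊕b25⊕b27⊕b29⊕b31 = 0⊕1⊕0⊕0⊕1⊕1⊕0⊕1⊕1⊕1⊕1⊕0⊕1⊕1⊕1⊕1 = 1
s2: b2⊕b3⊕b6⊕b7⊕b10⊕b11⊕b14⊕b15⊕b18⊕b19⊕b22⊕b23⊕b26⊕b27⊕b30⊕b31 = 0⊕1⊕0⊕0⊕1⊕1⊕1⊕1⊕0⊕1⊕0⊕0⊕1⊕1⊕0⊕1 = 1
s4: b4⊕b5⊕b6⊕b7⊕b12⊕b13⊕b14⊕b15⊕b20⊕b21⊕b22⊕b23⊕b28⊕b29⊕b30⊕b31 = 0⊕0⊕0⊕0⊕0⊕0⊕1⊕1⊕1⊕1⊕0⊕0⊕0⊕1⊕0⊕1 = 0
s8: b8⊕b9⊕b10⊕b11⊕b12⊕b13⊕b14⊕b15⊕b24⊕b25⊕b26⊕b27⊕b28⊕b29⊕b30⊕b31 = 0⊕1⊕1⊕1⊕0⊕0⊕1⊕1⊕0⊕1⊕1⊕1⊕0⊕1⊕0⊕1 = 0
s16: b16⊕b17⊕b18⊕b19⊕b20⊕b21⊕b22⊕b23⊕b24⊕b25⊕b26⊕b27⊕b28⊕b29⊕b30⊕b31 = 1⊕1⊕0⊕1⊕1⊕1⊕0⊕0⊕0⊕1⊕1⊕1⊕0⊕1⊕0⊕1 = 0
Syndrome (s16...s1) = 00011 → position 3.

3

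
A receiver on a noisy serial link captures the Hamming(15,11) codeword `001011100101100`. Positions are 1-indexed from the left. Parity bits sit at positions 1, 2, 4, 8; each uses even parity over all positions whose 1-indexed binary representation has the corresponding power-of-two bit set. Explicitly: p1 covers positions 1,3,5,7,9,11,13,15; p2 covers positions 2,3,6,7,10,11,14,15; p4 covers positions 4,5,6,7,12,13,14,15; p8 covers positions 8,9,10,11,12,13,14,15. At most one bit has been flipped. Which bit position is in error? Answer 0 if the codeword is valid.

s1: b1⊕b3⊕b5⊕b7⊕b9⊕b11⊕b13⊕b15 = 0⊕1⊕1⊕1⊕0⊕0⊕1⊕0 = 0
s2: b2⊕b3⊕b6⊕b7⊕b10⊕b11⊕b14⊕b15 = 0⊕1⊕1⊕1⊕1⊕0⊕0⊕0 = 0
s4: b4⊕b5⊕b6⊕b7⊕b12⊕b13⊕b14⊕b15 = 0⊕1⊕1⊕1⊕1⊕1⊕0⊕0 = 1
s8: b8⊕b9⊕b10⊕b11⊕b12⊕b13⊕b14⊕b15 = 0⊕0⊕1⊕0⊕1⊕1⊕0⊕0 = 1
Syndrome (s8...s1) = 1100 → position 12.

12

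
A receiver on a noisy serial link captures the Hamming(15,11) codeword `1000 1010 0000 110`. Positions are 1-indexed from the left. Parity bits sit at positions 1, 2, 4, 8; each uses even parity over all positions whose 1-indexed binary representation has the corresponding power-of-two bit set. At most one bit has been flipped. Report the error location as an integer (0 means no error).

0

s1: b1⊕b3⊕b5⊕b7⊕b9⊕b11⊕b13⊕b15 = 1⊕0⊕1⊕1⊕0⊕0⊕1⊕0 = 0
s2: b2⊕b3⊕b6⊕b7⊕b10⊕b11⊕b14⊕b15 = 0⊕0⊕0⊕1⊕0⊕0⊕1⊕0 = 0
s4: b4⊕b5⊕b6⊕b7⊕b12⊕b13⊕b14⊕b15 = 0⊕1⊕0⊕1⊕0⊕1⊕1⊕0 = 0
s8: b8⊕b9⊕b10⊕b11⊕b12⊕b13⊕b14⊕b15 = 0⊕0⊕0⊕0⊕0⊕1⊕1⊕0 = 0
Syndrome (s8...s1) = 0000 → position 0 (no error).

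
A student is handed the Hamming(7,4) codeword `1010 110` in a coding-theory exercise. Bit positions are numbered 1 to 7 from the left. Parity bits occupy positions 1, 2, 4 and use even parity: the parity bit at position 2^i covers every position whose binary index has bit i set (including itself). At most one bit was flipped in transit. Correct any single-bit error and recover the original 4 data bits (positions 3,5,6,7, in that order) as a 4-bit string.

1110

s1: b1⊕b3⊕b5⊕b7 = 1⊕1⊕1⊕0 = 1
s2: b2⊕b3⊕b6⊕b7 = 0⊕1⊕1⊕0 = 0
s4: b4⊕b5⊕b6⊕b7 = 0⊕1⊕1⊕0 = 0
Syndrome (s4...s1) = 001 → position 1.
Flip bit 1: corrected codeword = 0010110
Data bits at positions 3,5,6,7: 1110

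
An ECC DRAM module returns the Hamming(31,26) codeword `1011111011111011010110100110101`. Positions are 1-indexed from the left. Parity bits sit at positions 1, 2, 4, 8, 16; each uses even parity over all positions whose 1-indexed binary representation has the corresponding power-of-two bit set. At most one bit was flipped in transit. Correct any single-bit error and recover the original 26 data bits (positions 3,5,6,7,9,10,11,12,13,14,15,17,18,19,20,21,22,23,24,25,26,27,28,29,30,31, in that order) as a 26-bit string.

11111111101011110100110101

s1: b1⊕b3⊕b5⊕b7⊕b9⊕b11⊕b13⊕b15⊕b17⊕b19⊕b21⊕b23⊕b25⊕b27⊕b29⊕b31 = 1⊕1⊕1⊕1⊕1⊕1⊕1⊕1⊕0⊕0⊕1⊕1⊕0⊕1⊕1⊕1 = 1
s2: b2⊕b3⊕b6⊕b7⊕b10⊕b11⊕b14⊕b15⊕b18⊕b19⊕b22⊕b23⊕b26⊕b27⊕b30⊕b31 = 0⊕1⊕1⊕1⊕1⊕1⊕0⊕1⊕1⊕0⊕0⊕1⊕1⊕1⊕0⊕1 = 1
s4: b4⊕b5⊕b6⊕b7⊕b12⊕b13⊕b14⊕b15⊕b20⊕b21⊕b22⊕b23⊕b28⊕b29⊕b30⊕b31 = 1⊕1⊕1⊕1⊕1⊕1⊕0⊕1⊕1⊕1⊕0⊕1⊕0⊕1⊕0⊕1 = 0
s8: b8⊕b9⊕b10⊕b11⊕b12⊕b13⊕b14⊕b15⊕b24⊕b25⊕b26⊕b27⊕b28⊕b29⊕b30⊕b31 = 0⊕1⊕1⊕1⊕1⊕1⊕0⊕1⊕0⊕0⊕1⊕1⊕0⊕1⊕0⊕1 = 0
s16: b16⊕b17⊕b18⊕b19⊕b20⊕b21⊕b22⊕b23⊕b24⊕b25⊕b26⊕b27⊕b28⊕b29⊕b30⊕b31 = 1⊕0⊕1⊕0⊕1⊕1⊕0⊕1⊕0⊕0⊕1⊕1⊕0⊕1⊕0⊕1 = 1
Syndrome (s16...s1) = 10011 → position 19.
Flip bit 19: corrected codeword = 1011111011111011011110100110101
Data bits at positions 3,5,6,7,9,10,11,12,13,14,15,17,18,19,20,21,22,23,24,25,26,27,28,29,30,31: 11111111101011110100110101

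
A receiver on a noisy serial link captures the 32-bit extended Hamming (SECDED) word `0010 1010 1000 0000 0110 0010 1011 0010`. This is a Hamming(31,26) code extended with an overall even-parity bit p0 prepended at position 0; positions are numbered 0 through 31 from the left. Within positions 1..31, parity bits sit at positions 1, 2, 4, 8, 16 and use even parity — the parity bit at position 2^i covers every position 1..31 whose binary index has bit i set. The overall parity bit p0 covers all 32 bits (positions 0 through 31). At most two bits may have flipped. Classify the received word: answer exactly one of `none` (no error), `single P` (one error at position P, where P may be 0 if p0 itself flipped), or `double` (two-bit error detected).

single 26

s1: b1⊕b3⊕b5⊕b7⊕b9⊕b11⊕b13⊕b15⊕b17⊕b19⊕b21⊕b23⊕b25⊕b27⊕b29⊕b31 = 0⊕0⊕0⊕0⊕0⊕0⊕0⊕0⊕1⊕0⊕0⊕0⊕0⊕1⊕0⊕0 = 0
s2: b2⊕b3⊕b6⊕b7⊕b10⊕b11⊕b14⊕b15⊕b18⊕b19⊕b22⊕b23⊕b26⊕b27⊕b30⊕b31 = 1⊕0⊕1⊕0⊕0⊕0⊕0⊕0⊕1⊕0⊕1⊕0⊕1⊕1⊕1⊕0 = 1
s4: b4⊕b5⊕b6⊕b7⊕b12⊕b13⊕b14⊕b15⊕b20⊕b21⊕b22⊕b23⊕b28⊕b29⊕b30⊕b31 = 1⊕0⊕1⊕0⊕0⊕0⊕0⊕0⊕0⊕0⊕1⊕0⊕0⊕0⊕1⊕0 = 0
s8: b8⊕b9⊕b10⊕b11⊕b12⊕b13⊕b14⊕b15⊕b24⊕b25⊕b26⊕b27⊕b28⊕b29⊕b30⊕b31 = 1⊕0⊕0⊕0⊕0⊕0⊕0⊕0⊕1⊕0⊕1⊕1⊕0⊕0⊕1⊕0 = 1
s16: b16⊕b17⊕b18⊕b19⊕b20⊕b21⊕b22⊕b23⊕b24⊕b25⊕b26⊕b27⊕b28⊕b29⊕b30⊕b31 = 0⊕1⊕1⊕0⊕0⊕0⊕1⊕0⊕1⊕0⊕1⊕1⊕0⊕0⊕1⊕0 = 1
Syndrome (s16...s1) = 11010 → position 26.
Overall parity (XOR of all 32 bits, including p0): 0⊕0⊕1⊕0⊕1⊕0⊕1⊕0⊕1⊕0⊕0⊕0⊕0⊕0⊕0⊕0⊕0⊕1⊕1⊕0⊕0⊕0⊕1⊕0⊕1⊕0⊕1⊕1⊕0⊕0⊕1⊕0 = 1
Overall=1, syndrome position=26 → single-bit error at position 26.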